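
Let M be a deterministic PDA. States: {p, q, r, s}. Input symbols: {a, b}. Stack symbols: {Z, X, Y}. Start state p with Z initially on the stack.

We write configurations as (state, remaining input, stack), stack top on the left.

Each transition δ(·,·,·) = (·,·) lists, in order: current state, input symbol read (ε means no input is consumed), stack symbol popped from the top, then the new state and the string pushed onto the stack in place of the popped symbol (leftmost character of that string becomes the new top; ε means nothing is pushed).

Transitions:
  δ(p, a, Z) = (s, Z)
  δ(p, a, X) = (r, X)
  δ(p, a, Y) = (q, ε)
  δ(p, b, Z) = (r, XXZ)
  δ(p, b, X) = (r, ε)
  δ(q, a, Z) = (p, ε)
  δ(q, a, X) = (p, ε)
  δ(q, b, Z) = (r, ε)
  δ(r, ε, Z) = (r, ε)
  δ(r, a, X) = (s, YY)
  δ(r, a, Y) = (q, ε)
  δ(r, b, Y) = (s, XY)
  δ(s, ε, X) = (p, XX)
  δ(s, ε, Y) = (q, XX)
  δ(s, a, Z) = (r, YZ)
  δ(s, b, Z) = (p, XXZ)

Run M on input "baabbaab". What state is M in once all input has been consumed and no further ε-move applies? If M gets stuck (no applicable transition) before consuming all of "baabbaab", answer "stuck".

stuck

(p, baabbaab, Z)
  read b, top Z: go to r, push XXZ → (r, aabbaab, XXZ)
  read a, top X: go to s, push YY → (s, abbaab, YYXZ)
  ε-move, top Y: go to q, push XX → (q, abbaab, XXYXZ)
  read a, top X: go to p, push ε → (p, bbaab, XYXZ)
  read b, top X: go to r, push ε → (r, baab, YXZ)
  read b, top Y: go to s, push XY → (s, aab, XYXZ)
  ε-move, top X: go to p, push XX → (p, aab, XXYXZ)
  read a, top X: go to r, push X → (r, ab, XXYXZ)
  read a, top X: go to s, push YY → (s, b, YYXYXZ)
  ε-move, top Y: go to q, push XX → (q, b, XXYXYXZ)
No transition for (q, b, top X); M blocks with input b remaining.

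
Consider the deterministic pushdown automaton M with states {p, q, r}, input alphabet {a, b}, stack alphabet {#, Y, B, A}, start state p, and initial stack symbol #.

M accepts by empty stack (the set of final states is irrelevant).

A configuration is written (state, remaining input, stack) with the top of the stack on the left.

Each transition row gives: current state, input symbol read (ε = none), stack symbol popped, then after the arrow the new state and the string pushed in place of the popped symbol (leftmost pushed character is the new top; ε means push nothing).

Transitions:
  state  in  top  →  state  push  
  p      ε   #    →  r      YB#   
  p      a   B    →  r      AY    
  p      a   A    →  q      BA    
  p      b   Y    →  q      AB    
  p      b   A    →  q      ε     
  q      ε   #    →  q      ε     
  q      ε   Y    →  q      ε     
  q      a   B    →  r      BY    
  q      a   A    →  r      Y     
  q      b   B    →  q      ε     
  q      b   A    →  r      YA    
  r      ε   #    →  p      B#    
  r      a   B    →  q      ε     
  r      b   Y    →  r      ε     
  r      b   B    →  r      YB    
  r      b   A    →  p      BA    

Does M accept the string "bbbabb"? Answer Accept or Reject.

(p, bbbabb, #)
  ε-move, top #: go to r, push YB# → (r, bbbabb, YB#)
  read b, top Y: go to r, push ε → (r, bbabb, B#)
  read b, top B: go to r, push YB → (r, babb, YB#)
  read b, top Y: go to r, push ε → (r, abb, B#)
  read a, top B: go to q, push ε → (q, bb, #)
  ε-move, top #: go to q, push ε → (q, bb, ε)
No transition applies at (q, bb, ε); input not fully consumed.

Reject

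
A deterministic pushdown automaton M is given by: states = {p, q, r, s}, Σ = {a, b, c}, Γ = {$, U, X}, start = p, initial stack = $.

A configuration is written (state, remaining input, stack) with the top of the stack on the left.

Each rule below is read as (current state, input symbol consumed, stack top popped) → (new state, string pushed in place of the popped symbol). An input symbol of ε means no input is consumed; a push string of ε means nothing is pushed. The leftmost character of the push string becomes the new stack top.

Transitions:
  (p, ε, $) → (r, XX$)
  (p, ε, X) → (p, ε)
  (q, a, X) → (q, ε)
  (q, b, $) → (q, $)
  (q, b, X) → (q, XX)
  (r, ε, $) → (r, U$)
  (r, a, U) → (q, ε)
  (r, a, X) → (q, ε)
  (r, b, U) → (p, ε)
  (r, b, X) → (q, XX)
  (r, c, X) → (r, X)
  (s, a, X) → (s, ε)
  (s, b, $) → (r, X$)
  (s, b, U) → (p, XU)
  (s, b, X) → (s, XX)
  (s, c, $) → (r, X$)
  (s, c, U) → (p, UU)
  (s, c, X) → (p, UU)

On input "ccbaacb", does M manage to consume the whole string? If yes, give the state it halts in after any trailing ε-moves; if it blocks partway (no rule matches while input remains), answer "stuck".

stuck

(p, ccbaacb, $) ⊢ (r, ccbaacb, XX$) ⊢ (r, cbaacb, XX$) ⊢ (r, baacb, XX$) ⊢ (q, aacb, XXX$) ⊢ (q, acb, XX$) ⊢ (q, cb, X$)
No transition for (q, c, top X); M blocks with input cb remaining.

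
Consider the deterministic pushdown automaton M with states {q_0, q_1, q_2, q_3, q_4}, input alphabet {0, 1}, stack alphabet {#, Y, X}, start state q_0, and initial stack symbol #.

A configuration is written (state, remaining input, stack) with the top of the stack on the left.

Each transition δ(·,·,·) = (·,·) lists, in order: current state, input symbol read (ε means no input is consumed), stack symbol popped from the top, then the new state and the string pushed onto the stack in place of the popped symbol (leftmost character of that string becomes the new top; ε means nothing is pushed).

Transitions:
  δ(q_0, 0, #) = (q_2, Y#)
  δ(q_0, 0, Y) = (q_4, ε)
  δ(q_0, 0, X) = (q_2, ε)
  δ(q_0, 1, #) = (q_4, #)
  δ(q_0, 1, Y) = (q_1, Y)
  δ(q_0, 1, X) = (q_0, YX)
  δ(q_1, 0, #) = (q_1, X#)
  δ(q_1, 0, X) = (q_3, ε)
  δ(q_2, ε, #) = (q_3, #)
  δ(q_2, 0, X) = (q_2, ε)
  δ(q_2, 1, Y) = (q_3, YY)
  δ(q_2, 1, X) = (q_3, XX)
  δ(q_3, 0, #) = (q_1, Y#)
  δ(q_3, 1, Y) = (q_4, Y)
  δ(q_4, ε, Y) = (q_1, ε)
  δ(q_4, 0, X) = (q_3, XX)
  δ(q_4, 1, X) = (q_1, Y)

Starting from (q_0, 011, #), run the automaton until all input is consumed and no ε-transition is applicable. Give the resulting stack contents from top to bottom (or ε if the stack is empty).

(q_0, 011, #) ⊢ (q_2, 11, Y#) ⊢ (q_3, 1, YY#) ⊢ (q_4, ε, YY#) ⊢ (q_1, ε, Y#)
All input consumed in state q_1 with stack Y#.

Y#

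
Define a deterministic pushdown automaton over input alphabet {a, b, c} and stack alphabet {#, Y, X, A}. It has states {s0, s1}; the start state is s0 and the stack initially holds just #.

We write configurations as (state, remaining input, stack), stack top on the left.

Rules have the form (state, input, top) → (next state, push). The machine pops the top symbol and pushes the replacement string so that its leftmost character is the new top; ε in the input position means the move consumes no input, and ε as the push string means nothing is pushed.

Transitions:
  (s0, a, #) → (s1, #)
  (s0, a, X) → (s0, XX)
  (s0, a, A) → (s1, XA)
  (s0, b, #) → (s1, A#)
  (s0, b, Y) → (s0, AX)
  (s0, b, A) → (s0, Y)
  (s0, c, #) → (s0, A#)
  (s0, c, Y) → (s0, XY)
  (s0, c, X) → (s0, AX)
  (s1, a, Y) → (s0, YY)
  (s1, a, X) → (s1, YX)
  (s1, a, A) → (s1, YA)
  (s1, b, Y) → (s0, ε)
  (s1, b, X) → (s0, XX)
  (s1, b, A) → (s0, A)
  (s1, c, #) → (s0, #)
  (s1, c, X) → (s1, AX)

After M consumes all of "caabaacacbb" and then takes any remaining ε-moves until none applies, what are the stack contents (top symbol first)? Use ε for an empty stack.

(s0, caabaacacbb, #)
  read c, top #: go to s0, push A# → (s0, aabaacacbb, A#)
  read a, top A: go to s1, push XA → (s1, abaacacbb, XA#)
  read a, top X: go to s1, push YX → (s1, baacacbb, YXA#)
  read b, top Y: go to s0, push ε → (s0, aacacbb, XA#)
  read a, top X: go to s0, push XX → (s0, acacbb, XXA#)
  read a, top X: go to s0, push XX → (s0, cacbb, XXXA#)
  read c, top X: go to s0, push AX → (s0, acbb, AXXXA#)
  read a, top A: go to s1, push XA → (s1, cbb, XAXXXA#)
  read c, top X: go to s1, push AX → (s1, bb, AXAXXXA#)
  read b, top A: go to s0, push A → (s0, b, AXAXXXA#)
  read b, top A: go to s0, push Y → (s0, ε, YXAXXXA#)
All input consumed in state s0 with stack YXAXXXA#.

YXAXXXA#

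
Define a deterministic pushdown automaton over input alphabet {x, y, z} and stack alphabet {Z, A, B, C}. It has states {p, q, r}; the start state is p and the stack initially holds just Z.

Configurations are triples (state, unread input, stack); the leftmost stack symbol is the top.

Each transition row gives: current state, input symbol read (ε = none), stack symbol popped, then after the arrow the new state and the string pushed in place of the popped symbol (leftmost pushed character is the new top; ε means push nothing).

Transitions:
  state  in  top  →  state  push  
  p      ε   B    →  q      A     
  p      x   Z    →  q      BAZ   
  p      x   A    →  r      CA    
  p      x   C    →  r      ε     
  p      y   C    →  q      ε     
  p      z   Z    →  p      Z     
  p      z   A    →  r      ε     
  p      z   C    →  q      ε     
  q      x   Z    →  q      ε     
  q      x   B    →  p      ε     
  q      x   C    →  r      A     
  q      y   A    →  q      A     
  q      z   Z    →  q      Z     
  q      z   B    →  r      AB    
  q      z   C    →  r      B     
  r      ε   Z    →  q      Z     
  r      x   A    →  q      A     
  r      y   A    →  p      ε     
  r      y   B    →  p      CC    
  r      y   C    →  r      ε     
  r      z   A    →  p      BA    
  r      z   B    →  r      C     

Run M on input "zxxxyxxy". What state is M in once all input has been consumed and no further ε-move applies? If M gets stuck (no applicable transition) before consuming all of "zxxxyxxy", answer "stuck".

(p, zxxxyxxy, Z) ⊢ (p, xxxyxxy, Z) ⊢ (q, xxyxxy, BAZ) ⊢ (p, xyxxy, AZ) ⊢ (r, yxxy, CAZ) ⊢ (r, xxy, AZ) ⊢ (q, xy, AZ)
No transition for (q, x, top A); M blocks with input xy remaining.

stuck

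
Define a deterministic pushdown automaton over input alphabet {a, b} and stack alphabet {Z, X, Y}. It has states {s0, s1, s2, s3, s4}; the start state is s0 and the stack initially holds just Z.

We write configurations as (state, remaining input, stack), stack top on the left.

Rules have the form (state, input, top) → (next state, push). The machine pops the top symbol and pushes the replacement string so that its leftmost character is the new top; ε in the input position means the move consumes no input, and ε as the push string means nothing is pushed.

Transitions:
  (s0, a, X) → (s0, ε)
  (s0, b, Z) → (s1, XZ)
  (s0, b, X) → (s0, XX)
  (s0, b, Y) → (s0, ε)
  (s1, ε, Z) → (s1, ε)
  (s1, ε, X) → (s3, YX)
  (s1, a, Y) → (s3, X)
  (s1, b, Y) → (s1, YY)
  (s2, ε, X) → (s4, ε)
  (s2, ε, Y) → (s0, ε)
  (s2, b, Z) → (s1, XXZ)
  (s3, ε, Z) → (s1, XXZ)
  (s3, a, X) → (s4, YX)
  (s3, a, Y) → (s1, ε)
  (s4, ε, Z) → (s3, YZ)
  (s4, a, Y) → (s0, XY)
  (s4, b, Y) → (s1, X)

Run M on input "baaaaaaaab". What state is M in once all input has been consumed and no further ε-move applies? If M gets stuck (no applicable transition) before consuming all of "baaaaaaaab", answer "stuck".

stuck

(s0, baaaaaaaab, Z)
  read b, top Z: go to s1, push XZ → (s1, aaaaaaaab, XZ)
  ε-move, top X: go to s3, push YX → (s3, aaaaaaaab, YXZ)
  read a, top Y: go to s1, push ε → (s1, aaaaaaab, XZ)
  ε-move, top X: go to s3, push YX → (s3, aaaaaaab, YXZ)
  read a, top Y: go to s1, push ε → (s1, aaaaaab, XZ)
  ε-move, top X: go to s3, push YX → (s3, aaaaaab, YXZ)
  read a, top Y: go to s1, push ε → (s1, aaaaab, XZ)
  ε-move, top X: go to s3, push YX → (s3, aaaaab, YXZ)
  read a, top Y: go to s1, push ε → (s1, aaaab, XZ)
  ε-move, top X: go to s3, push YX → (s3, aaaab, YXZ)
  read a, top Y: go to s1, push ε → (s1, aaab, XZ)
  ε-move, top X: go to s3, push YX → (s3, aaab, YXZ)
  read a, top Y: go to s1, push ε → (s1, aab, XZ)
  ε-move, top X: go to s3, push YX → (s3, aab, YXZ)
  read a, top Y: go to s1, push ε → (s1, ab, XZ)
  ε-move, top X: go to s3, push YX → (s3, ab, YXZ)
  read a, top Y: go to s1, push ε → (s1, b, XZ)
  ε-move, top X: go to s3, push YX → (s3, b, YXZ)
No transition for (s3, b, top Y); M blocks with input b remaining.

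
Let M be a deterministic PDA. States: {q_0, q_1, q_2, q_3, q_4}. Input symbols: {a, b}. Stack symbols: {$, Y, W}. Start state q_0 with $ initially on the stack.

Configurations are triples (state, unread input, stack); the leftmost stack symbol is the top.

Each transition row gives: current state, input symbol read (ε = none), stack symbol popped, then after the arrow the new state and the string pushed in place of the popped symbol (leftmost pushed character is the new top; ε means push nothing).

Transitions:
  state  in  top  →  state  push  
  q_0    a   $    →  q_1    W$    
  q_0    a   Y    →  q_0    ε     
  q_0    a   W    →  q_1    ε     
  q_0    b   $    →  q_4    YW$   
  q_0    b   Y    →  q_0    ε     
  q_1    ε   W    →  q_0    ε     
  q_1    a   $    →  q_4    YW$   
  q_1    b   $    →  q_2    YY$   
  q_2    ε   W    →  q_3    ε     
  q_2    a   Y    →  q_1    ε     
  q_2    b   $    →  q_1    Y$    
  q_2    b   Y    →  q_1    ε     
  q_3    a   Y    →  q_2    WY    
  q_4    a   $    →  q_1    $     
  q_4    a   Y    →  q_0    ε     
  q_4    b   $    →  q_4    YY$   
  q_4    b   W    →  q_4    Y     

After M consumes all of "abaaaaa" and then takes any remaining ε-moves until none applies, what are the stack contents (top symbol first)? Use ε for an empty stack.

$

(q_0, abaaaaa, $)
  read a, top $: go to q_1, push W$ → (q_1, baaaaa, W$)
  ε-move, top W: go to q_0, push ε → (q_0, baaaaa, $)
  read b, top $: go to q_4, push YW$ → (q_4, aaaaa, YW$)
  read a, top Y: go to q_0, push ε → (q_0, aaaa, W$)
  read a, top W: go to q_1, push ε → (q_1, aaa, $)
  read a, top $: go to q_4, push YW$ → (q_4, aa, YW$)
  read a, top Y: go to q_0, push ε → (q_0, a, W$)
  read a, top W: go to q_1, push ε → (q_1, ε, $)
All input consumed in state q_1 with stack $.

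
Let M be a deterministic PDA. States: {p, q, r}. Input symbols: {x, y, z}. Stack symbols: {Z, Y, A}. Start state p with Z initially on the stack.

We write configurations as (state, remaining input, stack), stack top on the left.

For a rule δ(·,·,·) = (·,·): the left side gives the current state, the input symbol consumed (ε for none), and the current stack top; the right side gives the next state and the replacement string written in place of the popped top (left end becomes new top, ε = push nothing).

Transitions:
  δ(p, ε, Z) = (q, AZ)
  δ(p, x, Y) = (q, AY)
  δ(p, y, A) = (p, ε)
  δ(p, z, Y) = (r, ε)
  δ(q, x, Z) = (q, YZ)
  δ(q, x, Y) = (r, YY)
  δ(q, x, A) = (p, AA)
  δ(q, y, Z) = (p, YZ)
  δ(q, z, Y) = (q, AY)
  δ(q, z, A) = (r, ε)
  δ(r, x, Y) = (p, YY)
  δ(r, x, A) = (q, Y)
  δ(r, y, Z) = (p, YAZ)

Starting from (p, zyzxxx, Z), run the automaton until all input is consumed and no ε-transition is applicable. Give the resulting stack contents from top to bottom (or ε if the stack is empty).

(p, zyzxxx, Z)
  ε-move, top Z: go to q, push AZ → (q, zyzxxx, AZ)
  read z, top A: go to r, push ε → (r, yzxxx, Z)
  read y, top Z: go to p, push YAZ → (p, zxxx, YAZ)
  read z, top Y: go to r, push ε → (r, xxx, AZ)
  read x, top A: go to q, push Y → (q, xx, YZ)
  read x, top Y: go to r, push YY → (r, x, YYZ)
  read x, top Y: go to p, push YY → (p, ε, YYYZ)
All input consumed in state p with stack YYYZ.

YYYZ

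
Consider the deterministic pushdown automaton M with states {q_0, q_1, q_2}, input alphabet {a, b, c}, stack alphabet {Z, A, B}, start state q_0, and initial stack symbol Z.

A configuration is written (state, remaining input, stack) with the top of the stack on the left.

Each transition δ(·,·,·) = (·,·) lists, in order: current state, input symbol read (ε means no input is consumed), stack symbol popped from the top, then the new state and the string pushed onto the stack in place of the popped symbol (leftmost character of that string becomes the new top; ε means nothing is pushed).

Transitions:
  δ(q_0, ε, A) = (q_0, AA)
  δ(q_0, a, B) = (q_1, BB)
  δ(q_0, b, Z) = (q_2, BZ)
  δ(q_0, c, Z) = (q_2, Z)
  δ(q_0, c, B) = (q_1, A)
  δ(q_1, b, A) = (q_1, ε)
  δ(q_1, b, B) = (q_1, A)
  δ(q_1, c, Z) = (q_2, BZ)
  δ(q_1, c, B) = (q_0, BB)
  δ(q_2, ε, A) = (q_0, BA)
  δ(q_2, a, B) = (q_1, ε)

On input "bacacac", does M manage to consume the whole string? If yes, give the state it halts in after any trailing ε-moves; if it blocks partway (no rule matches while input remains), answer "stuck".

(q_0, bacacac, Z) ⊢ (q_2, acacac, BZ) ⊢ (q_1, cacac, Z) ⊢ (q_2, acac, BZ) ⊢ (q_1, cac, Z) ⊢ (q_2, ac, BZ) ⊢ (q_1, c, Z) ⊢ (q_2, ε, BZ)
All input consumed; M is in state q_2.

q_2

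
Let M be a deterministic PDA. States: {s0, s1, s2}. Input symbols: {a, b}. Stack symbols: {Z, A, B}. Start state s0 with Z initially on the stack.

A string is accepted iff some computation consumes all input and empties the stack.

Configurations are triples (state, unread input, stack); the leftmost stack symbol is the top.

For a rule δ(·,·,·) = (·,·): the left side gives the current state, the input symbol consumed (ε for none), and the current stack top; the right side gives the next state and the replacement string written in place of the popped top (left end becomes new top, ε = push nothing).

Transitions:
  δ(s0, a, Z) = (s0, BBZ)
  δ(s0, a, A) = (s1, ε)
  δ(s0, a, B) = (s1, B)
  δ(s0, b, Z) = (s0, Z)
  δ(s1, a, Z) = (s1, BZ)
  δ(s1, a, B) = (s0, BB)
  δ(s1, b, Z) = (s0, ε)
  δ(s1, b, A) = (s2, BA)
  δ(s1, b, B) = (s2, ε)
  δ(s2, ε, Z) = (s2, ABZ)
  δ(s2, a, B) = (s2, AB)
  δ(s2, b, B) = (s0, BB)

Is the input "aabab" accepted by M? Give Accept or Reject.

Reject

(s0, aabab, Z)
  read a, top Z: go to s0, push BBZ → (s0, abab, BBZ)
  read a, top B: go to s1, push B → (s1, bab, BBZ)
  read b, top B: go to s2, push ε → (s2, ab, BZ)
  read a, top B: go to s2, push AB → (s2, b, ABZ)
No transition applies at (s2, b, ABZ); input not fully consumed.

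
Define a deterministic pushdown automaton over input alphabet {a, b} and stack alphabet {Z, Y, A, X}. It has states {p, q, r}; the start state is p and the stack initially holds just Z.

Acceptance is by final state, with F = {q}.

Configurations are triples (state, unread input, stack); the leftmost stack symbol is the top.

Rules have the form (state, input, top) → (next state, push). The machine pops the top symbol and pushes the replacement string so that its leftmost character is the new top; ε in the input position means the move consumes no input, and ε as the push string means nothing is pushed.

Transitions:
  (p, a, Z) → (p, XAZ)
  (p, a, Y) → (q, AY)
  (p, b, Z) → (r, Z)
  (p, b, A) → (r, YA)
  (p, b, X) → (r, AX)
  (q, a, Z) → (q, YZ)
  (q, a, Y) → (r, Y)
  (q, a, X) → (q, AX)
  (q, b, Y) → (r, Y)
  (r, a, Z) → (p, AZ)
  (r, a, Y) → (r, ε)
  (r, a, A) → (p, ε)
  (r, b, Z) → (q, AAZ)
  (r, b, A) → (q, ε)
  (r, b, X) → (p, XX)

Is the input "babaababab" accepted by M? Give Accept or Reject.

(p, babaababab, Z)
  read b, top Z: go to r, push Z → (r, abaababab, Z)
  read a, top Z: go to p, push AZ → (p, baababab, AZ)
  read b, top A: go to r, push YA → (r, aababab, YAZ)
  read a, top Y: go to r, push ε → (r, ababab, AZ)
  read a, top A: go to p, push ε → (p, babab, Z)
  read b, top Z: go to r, push Z → (r, abab, Z)
  read a, top Z: go to p, push AZ → (p, bab, AZ)
  read b, top A: go to r, push YA → (r, ab, YAZ)
  read a, top Y: go to r, push ε → (r, b, AZ)
  read b, top A: go to q, push ε → (q, ε, Z)
All input consumed; state q ∈ F.

Accept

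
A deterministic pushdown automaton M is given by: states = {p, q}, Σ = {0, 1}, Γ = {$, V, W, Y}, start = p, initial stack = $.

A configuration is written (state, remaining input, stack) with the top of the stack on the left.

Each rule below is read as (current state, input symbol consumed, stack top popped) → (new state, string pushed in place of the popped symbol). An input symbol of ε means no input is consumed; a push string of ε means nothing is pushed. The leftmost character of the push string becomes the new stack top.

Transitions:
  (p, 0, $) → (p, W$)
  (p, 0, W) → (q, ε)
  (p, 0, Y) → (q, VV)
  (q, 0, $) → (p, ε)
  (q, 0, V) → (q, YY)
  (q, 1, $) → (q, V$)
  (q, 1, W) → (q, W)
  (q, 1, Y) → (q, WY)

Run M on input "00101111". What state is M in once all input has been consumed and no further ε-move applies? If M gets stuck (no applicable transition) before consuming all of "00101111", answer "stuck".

(p, 00101111, $)
  read 0, top $: go to p, push W$ → (p, 0101111, W$)
  read 0, top W: go to q, push ε → (q, 101111, $)
  read 1, top $: go to q, push V$ → (q, 01111, V$)
  read 0, top V: go to q, push YY → (q, 1111, YY$)
  read 1, top Y: go to q, push WY → (q, 111, WYY$)
  read 1, top W: go to q, push W → (q, 11, WYY$)
  read 1, top W: go to q, push W → (q, 1, WYY$)
  read 1, top W: go to q, push W → (q, ε, WYY$)
All input consumed; M is in state q.

q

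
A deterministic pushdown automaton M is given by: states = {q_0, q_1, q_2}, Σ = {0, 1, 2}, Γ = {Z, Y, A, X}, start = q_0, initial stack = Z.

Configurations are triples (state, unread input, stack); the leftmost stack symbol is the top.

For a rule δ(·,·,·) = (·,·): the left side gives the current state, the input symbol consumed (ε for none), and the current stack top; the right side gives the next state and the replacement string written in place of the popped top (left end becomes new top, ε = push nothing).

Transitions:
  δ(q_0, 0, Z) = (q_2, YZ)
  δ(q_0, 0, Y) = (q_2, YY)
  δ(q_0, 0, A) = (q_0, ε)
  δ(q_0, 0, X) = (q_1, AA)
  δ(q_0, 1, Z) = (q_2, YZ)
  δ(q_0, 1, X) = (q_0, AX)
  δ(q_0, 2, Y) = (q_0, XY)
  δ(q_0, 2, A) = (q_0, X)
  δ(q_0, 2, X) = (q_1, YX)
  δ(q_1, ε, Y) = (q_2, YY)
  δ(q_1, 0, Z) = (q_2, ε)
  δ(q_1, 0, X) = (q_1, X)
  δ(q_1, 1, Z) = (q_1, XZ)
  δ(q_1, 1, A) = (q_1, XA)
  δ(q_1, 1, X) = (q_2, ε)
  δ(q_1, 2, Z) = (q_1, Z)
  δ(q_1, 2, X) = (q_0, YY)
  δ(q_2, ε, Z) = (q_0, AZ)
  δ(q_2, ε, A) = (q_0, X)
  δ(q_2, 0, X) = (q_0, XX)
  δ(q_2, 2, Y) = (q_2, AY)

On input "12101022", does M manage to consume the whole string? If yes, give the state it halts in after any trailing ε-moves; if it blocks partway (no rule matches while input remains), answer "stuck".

(q_0, 12101022, Z)
  read 1, top Z: go to q_2, push YZ → (q_2, 2101022, YZ)
  read 2, top Y: go to q_2, push AY → (q_2, 101022, AYZ)
  ε-move, top A: go to q_0, push X → (q_0, 101022, XYZ)
  read 1, top X: go to q_0, push AX → (q_0, 01022, AXYZ)
  read 0, top A: go to q_0, push ε → (q_0, 1022, XYZ)
  read 1, top X: go to q_0, push AX → (q_0, 022, AXYZ)
  read 0, top A: go to q_0, push ε → (q_0, 22, XYZ)
  read 2, top X: go to q_1, push YX → (q_1, 2, YXYZ)
  ε-move, top Y: go to q_2, push YY → (q_2, 2, YYXYZ)
  read 2, top Y: go to q_2, push AY → (q_2, ε, AYYXYZ)
  ε-move, top A: go to q_0, push X → (q_0, ε, XYYXYZ)
All input consumed; M is in state q_0.

q_0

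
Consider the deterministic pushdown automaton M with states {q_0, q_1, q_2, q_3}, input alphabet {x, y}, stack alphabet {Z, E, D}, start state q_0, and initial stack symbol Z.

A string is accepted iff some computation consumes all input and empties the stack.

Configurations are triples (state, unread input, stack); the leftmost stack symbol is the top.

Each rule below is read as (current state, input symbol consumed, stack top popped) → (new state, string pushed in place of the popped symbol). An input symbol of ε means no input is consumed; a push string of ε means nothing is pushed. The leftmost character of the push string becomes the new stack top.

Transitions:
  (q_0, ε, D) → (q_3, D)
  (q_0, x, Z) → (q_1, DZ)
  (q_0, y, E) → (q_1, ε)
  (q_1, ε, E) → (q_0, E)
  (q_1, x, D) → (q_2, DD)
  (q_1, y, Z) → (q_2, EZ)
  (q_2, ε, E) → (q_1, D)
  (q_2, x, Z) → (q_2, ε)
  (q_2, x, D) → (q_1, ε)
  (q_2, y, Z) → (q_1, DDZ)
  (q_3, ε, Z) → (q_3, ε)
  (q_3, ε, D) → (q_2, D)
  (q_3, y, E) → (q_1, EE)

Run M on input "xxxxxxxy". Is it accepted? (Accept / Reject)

Reject

(q_0, xxxxxxxy, Z)
  read x, top Z: go to q_1, push DZ → (q_1, xxxxxxy, DZ)
  read x, top D: go to q_2, push DD → (q_2, xxxxxy, DDZ)
  read x, top D: go to q_1, push ε → (q_1, xxxxy, DZ)
  read x, top D: go to q_2, push DD → (q_2, xxxy, DDZ)
  read x, top D: go to q_1, push ε → (q_1, xxy, DZ)
  read x, top D: go to q_2, push DD → (q_2, xy, DDZ)
  read x, top D: go to q_1, push ε → (q_1, y, DZ)
No transition applies at (q_1, y, DZ); input not fully consumed.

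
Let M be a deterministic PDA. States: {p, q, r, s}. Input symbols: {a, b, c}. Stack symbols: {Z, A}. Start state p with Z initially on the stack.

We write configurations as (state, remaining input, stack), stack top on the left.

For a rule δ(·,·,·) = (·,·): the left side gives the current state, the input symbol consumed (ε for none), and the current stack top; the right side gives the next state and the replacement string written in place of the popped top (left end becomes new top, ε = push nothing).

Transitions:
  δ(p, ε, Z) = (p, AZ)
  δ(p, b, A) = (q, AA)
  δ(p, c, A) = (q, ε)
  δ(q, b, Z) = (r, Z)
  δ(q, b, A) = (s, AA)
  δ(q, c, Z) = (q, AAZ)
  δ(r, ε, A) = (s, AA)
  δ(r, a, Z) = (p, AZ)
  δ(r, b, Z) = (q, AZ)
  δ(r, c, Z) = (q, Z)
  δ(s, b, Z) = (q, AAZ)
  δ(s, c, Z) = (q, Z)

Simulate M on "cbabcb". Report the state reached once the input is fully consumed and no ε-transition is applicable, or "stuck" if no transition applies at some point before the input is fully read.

(p, cbabcb, Z) ⊢ (p, cbabcb, AZ) ⊢ (q, babcb, Z) ⊢ (r, abcb, Z) ⊢ (p, bcb, AZ) ⊢ (q, cb, AAZ)
No transition for (q, c, top A); M blocks with input cb remaining.

stuck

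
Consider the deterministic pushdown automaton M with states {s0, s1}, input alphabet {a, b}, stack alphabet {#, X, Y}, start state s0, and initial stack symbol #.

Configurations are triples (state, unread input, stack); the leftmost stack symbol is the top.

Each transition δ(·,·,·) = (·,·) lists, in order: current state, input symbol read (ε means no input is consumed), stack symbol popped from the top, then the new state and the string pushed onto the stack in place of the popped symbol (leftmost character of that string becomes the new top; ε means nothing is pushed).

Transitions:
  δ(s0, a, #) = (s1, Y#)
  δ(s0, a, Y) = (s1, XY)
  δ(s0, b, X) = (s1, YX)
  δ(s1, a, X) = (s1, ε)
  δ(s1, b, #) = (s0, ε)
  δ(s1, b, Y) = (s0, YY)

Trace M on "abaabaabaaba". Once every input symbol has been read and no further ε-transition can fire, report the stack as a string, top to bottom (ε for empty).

XYYYYY#

(s0, abaabaabaaba, #) ⊢ (s1, baabaabaaba, Y#) ⊢ (s0, aabaabaaba, YY#) ⊢ (s1, abaabaaba, XYY#) ⊢ (s1, baabaaba, YY#) ⊢ (s0, aabaaba, YYY#) ⊢ (s1, abaaba, XYYY#) ⊢ (s1, baaba, YYY#) ⊢ (s0, aaba, YYYY#) ⊢ (s1, aba, XYYYY#) ⊢ (s1, ba, YYYY#) ⊢ (s0, a, YYYYY#) ⊢ (s1, ε, XYYYYY#)
All input consumed in state s1 with stack XYYYYY#.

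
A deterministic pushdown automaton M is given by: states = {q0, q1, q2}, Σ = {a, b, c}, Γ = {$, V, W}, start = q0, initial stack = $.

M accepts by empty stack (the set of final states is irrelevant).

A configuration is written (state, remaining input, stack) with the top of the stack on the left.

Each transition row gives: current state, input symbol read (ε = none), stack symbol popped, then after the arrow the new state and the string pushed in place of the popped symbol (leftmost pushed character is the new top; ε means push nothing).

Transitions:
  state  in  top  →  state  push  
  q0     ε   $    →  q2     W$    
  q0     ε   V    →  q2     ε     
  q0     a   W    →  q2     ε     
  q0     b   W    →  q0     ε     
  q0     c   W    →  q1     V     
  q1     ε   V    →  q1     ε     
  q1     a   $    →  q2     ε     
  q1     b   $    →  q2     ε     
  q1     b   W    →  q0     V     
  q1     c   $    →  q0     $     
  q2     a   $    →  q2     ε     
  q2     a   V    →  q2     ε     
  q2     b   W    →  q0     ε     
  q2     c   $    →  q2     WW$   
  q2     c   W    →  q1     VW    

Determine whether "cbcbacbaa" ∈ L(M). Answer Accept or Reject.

(q0, cbcbacbaa, $) ⊢ (q2, cbcbacbaa, W$) ⊢ (q1, bcbacbaa, VW$) ⊢ (q1, bcbacbaa, W$) ⊢ (q0, cbacbaa, V$) ⊢ (q2, cbacbaa, $) ⊢ (q2, bacbaa, WW$) ⊢ (q0, acbaa, W$) ⊢ (q2, cbaa, $) ⊢ (q2, baa, WW$) ⊢ (q0, aa, W$) ⊢ (q2, a, $) ⊢ (q2, ε, ε)
All input consumed and the stack is empty.

Accept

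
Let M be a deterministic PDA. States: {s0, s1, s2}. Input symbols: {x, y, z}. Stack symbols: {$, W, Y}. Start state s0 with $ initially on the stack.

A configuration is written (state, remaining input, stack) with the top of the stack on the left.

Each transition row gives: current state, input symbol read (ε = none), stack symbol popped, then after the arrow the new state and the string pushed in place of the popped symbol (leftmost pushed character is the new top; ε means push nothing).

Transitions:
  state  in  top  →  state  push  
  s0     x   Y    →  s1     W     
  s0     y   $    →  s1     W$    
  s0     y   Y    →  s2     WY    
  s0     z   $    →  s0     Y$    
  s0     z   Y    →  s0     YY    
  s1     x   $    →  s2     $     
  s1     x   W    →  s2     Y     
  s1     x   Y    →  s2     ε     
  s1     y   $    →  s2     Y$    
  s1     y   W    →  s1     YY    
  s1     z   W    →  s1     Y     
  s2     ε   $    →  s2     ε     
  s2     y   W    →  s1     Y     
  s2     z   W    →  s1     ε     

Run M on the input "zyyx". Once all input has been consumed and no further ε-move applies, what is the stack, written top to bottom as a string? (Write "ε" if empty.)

Y$

(s0, zyyx, $) ⊢ (s0, yyx, Y$) ⊢ (s2, yx, WY$) ⊢ (s1, x, YY$) ⊢ (s2, ε, Y$)
All input consumed in state s2 with stack Y$.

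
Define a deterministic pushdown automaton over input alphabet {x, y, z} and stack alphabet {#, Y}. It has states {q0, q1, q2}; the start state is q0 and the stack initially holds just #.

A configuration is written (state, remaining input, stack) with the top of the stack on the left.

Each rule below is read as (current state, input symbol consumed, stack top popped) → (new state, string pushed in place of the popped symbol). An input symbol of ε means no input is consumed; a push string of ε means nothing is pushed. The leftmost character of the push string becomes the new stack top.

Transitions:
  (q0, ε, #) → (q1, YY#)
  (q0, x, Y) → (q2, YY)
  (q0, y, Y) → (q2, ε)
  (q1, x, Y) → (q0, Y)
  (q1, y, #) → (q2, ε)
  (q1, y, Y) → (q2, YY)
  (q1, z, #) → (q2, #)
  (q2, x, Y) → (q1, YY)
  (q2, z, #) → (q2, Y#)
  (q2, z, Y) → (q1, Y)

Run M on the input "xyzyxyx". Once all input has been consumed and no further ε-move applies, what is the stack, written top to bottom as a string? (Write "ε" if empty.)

(q0, xyzyxyx, #)
  ε-move, top #: go to q1, push YY# → (q1, xyzyxyx, YY#)
  read x, top Y: go to q0, push Y → (q0, yzyxyx, YY#)
  read y, top Y: go to q2, push ε → (q2, zyxyx, Y#)
  read z, top Y: go to q1, push Y → (q1, yxyx, Y#)
  read y, top Y: go to q2, push YY → (q2, xyx, YY#)
  read x, top Y: go to q1, push YY → (q1, yx, YYY#)
  read y, top Y: go to q2, push YY → (q2, x, YYYY#)
  read x, top Y: go to q1, push YY → (q1, ε, YYYYY#)
All input consumed in state q1 with stack YYYYY#.

YYYYY#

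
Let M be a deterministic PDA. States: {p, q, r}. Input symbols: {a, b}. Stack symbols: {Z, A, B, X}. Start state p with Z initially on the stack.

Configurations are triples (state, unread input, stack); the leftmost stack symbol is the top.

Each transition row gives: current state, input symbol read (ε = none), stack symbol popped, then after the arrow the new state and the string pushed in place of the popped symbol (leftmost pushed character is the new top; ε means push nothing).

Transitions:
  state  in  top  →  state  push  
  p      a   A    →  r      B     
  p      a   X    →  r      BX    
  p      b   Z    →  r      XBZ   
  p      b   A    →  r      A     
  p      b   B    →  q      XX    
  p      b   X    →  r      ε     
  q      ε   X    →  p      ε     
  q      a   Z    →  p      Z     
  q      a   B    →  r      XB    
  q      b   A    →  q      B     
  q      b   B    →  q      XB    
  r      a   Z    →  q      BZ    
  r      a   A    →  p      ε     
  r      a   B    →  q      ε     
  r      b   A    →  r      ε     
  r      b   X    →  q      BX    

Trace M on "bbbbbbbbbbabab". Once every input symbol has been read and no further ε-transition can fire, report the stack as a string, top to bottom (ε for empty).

BXBXBXBZ

(p, bbbbbbbbbbabab, Z)
  read b, top Z: go to r, push XBZ → (r, bbbbbbbbbabab, XBZ)
  read b, top X: go to q, push BX → (q, bbbbbbbbabab, BXBZ)
  read b, top B: go to q, push XB → (q, bbbbbbbabab, XBXBZ)
  ε-move, top X: go to p, push ε → (p, bbbbbbbabab, BXBZ)
  read b, top B: go to q, push XX → (q, bbbbbbabab, XXXBZ)
  ε-move, top X: go to p, push ε → (p, bbbbbbabab, XXBZ)
  read b, top X: go to r, push ε → (r, bbbbbabab, XBZ)
  read b, top X: go to q, push BX → (q, bbbbabab, BXBZ)
  read b, top B: go to q, push XB → (q, bbbabab, XBXBZ)
  ε-move, top X: go to p, push ε → (p, bbbabab, BXBZ)
  read b, top B: go to q, push XX → (q, bbabab, XXXBZ)
  ε-move, top X: go to p, push ε → (p, bbabab, XXBZ)
  read b, top X: go to r, push ε → (r, babab, XBZ)
  read b, top X: go to q, push BX → (q, abab, BXBZ)
  read a, top B: go to r, push XB → (r, bab, XBXBZ)
  read b, top X: go to q, push BX → (q, ab, BXBXBZ)
  read a, top B: go to r, push XB → (r, b, XBXBXBZ)
  read b, top X: go to q, push BX → (q, ε, BXBXBXBZ)
All input consumed in state q with stack BXBXBXBZ.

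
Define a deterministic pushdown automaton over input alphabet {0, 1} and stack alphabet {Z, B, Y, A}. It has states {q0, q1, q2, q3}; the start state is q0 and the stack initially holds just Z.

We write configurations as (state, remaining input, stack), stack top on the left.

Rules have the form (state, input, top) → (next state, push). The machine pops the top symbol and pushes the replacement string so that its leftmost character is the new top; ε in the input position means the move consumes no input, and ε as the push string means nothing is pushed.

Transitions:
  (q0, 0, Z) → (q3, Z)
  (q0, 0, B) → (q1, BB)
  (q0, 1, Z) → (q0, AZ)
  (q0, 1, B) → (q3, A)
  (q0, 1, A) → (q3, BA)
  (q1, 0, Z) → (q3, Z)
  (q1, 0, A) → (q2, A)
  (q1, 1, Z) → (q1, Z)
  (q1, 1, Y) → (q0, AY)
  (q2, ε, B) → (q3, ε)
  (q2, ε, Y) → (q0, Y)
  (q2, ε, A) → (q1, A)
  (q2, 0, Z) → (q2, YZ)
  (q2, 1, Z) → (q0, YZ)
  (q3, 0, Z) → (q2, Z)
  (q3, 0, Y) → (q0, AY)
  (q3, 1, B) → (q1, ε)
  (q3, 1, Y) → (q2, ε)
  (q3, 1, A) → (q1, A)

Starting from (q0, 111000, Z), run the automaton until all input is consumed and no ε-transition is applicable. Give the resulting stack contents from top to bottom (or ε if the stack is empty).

(q0, 111000, Z) ⊢ (q0, 11000, AZ) ⊢ (q3, 1000, BAZ) ⊢ (q1, 000, AZ) ⊢ (q2, 00, AZ) ⊢ (q1, 00, AZ) ⊢ (q2, 0, AZ) ⊢ (q1, 0, AZ) ⊢ (q2, ε, AZ) ⊢ (q1, ε, AZ)
All input consumed in state q1 with stack AZ.

AZ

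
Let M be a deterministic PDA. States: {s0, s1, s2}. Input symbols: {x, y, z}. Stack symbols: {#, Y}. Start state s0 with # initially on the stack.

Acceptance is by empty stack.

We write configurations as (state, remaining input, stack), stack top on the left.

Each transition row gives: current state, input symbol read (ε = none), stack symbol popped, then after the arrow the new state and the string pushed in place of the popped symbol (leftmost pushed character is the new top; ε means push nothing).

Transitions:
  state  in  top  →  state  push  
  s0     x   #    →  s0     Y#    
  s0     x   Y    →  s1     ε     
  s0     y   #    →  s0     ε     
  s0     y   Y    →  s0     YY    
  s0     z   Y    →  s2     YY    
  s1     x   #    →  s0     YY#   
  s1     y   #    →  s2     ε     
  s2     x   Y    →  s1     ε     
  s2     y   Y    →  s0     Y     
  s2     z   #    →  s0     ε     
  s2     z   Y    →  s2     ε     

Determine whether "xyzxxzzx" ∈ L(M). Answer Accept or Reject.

(s0, xyzxxzzx, #)
  read x, top #: go to s0, push Y# → (s0, yzxxzzx, Y#)
  read y, top Y: go to s0, push YY → (s0, zxxzzx, YY#)
  read z, top Y: go to s2, push YY → (s2, xxzzx, YYY#)
  read x, top Y: go to s1, push ε → (s1, xzzx, YY#)
No transition applies at (s1, xzzx, YY#); input not fully consumed.

Reject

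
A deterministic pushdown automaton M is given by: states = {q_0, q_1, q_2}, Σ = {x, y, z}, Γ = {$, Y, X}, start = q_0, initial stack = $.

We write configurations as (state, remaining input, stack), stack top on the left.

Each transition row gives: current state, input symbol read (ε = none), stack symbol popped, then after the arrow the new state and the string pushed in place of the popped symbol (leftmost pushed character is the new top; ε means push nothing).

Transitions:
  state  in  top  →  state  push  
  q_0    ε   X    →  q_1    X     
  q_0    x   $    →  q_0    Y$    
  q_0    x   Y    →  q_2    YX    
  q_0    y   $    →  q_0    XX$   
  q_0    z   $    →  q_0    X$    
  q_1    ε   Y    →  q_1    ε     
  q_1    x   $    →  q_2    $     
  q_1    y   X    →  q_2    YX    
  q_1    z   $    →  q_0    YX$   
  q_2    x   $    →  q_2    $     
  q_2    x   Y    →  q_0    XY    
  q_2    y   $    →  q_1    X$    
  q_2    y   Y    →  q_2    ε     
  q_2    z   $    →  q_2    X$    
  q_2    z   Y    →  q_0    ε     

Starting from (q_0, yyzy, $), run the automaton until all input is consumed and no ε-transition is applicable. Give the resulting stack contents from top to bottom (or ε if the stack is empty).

(q_0, yyzy, $)
  read y, top $: go to q_0, push XX$ → (q_0, yzy, XX$)
  ε-move, top X: go to q_1, push X → (q_1, yzy, XX$)
  read y, top X: go to q_2, push YX → (q_2, zy, YXX$)
  read z, top Y: go to q_0, push ε → (q_0, y, XX$)
  ε-move, top X: go to q_1, push X → (q_1, y, XX$)
  read y, top X: go to q_2, push YX → (q_2, ε, YXX$)
All input consumed in state q_2 with stack YXX$.

YXX$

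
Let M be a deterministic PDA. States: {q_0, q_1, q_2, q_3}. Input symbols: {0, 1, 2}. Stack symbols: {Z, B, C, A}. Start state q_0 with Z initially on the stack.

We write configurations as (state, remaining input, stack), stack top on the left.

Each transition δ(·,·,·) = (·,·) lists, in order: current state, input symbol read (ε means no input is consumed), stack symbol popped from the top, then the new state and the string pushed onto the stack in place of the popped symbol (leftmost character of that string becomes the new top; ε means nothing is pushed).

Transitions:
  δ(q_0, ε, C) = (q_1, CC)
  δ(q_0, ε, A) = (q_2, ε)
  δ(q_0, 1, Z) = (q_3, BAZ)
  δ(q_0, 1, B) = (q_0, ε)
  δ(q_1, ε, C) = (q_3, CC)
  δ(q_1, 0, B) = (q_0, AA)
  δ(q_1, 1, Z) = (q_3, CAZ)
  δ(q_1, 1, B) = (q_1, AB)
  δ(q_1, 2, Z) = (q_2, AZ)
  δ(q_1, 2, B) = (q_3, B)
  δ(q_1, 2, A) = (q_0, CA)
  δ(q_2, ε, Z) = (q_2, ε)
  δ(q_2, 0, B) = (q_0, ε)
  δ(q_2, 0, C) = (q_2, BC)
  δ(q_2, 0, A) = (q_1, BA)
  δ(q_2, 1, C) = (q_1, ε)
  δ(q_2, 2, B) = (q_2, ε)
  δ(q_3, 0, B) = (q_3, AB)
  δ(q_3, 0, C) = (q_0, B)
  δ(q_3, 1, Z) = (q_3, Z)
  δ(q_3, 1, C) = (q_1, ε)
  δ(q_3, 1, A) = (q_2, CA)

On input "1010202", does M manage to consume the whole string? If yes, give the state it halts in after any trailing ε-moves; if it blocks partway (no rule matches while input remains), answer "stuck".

q_2

(q_0, 1010202, Z)
  read 1, top Z: go to q_3, push BAZ → (q_3, 010202, BAZ)
  read 0, top B: go to q_3, push AB → (q_3, 10202, ABAZ)
  read 1, top A: go to q_2, push CA → (q_2, 0202, CABAZ)
  read 0, top C: go to q_2, push BC → (q_2, 202, BCABAZ)
  read 2, top B: go to q_2, push ε → (q_2, 02, CABAZ)
  read 0, top C: go to q_2, push BC → (q_2, 2, BCABAZ)
  read 2, top B: go to q_2, push ε → (q_2, ε, CABAZ)
All input consumed; M is in state q_2.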